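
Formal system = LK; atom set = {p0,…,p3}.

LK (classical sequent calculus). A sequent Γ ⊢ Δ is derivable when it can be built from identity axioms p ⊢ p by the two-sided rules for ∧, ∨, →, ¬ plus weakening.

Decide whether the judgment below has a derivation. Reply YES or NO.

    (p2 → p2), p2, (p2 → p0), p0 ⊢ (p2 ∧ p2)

Derivation trace:
[∧R] (p2 → p2), p2, (p2 → p0), p0 ⊢ (p2 ∧ p2)
  [Ax] p2 ⊢ p2
  [→L] (p2 → p2), p2, p0, (p2 → p0) ⊢ p2
    [WL] p2, (p2 → p2), p0 ⊢ p2
      [→L] p2, (p2 → p2) ⊢ p2
        [Ax] p2 ⊢ p2
        [Ax] p2 ⊢ p2
    [WL] p2, (p2 → p2), p0 ⊢ p2
      [→L] p2, (p2 → p2) ⊢ p2
        [Ax] p2 ⊢ p2
        [Ax] p2 ⊢ p2

Result: YES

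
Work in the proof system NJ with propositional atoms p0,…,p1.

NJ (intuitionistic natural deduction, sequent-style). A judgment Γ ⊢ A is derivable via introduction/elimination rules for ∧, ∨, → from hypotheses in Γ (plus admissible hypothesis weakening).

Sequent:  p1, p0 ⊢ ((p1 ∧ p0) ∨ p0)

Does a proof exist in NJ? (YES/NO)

Proof tree:
[∨I₁] p1, p0 ⊢ ((p1 ∧ p0) ∨ p0)
  [∧I] p1, p0 ⊢ (p1 ∧ p0)
    [Ax] p1 ⊢ p1
    [Ax] p0 ⊢ p0

Result: YES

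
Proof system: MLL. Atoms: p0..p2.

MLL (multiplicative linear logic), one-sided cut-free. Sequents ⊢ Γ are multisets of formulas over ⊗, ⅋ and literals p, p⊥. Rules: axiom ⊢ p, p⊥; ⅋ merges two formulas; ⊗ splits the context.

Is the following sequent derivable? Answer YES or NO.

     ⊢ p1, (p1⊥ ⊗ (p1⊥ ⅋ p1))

Derivation trace:
[⊗]  ⊢ p1, (p1⊥ ⊗ (p1⊥ ⅋ p1))
  [Ax]  ⊢ p1, p1⊥
  [⅋]  ⊢ (p1⊥ ⅋ p1)
    [Ax]  ⊢ p1, p1⊥

Result: YES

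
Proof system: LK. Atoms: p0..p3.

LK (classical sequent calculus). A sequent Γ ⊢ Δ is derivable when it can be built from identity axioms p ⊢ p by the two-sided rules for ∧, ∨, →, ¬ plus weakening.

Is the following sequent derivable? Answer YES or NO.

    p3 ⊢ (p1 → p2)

Search for a countermodel by truth-table:
  v=0000: Γ:[p3=F] Δ:[(p1 → p2)=T] refutes=False
  v=0001: Γ:[p3=T] Δ:[(p1 → p2)=T] refutes=False
  v=0010: Γ:[p3=F] Δ:[(p1 → p2)=T] refutes=False
  v=0011: Γ:[p3=T] Δ:[(p1 → p2)=T] refutes=False
  v=0100: Γ:[p3=F] Δ:[(p1 → p2)=F] refutes=False
  v=0101: Γ:[p3=T] Δ:[(p1 → p2)=F] refutes=True  ← countermodel

Result: NO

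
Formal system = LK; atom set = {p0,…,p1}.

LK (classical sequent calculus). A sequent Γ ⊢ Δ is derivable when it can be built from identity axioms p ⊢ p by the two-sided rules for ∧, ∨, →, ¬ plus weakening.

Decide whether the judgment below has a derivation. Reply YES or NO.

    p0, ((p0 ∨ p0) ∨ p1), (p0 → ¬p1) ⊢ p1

Enumerate valuations to refute Γ ⊢ Δ:
  v=00: Γ:[p0=F, ((p0 ∨ p0) ∨ p1)=F, (p0 → ¬p1)=T] Δ:[p1=F] refutes=False
  v=01: Γ:[p0=F, ((p0 ∨ p0) ∨ p1)=T, (p0 → ¬p1)=T] Δ:[p1=T] refutes=False
  v=10: Γ:[p0=T, ((p0 ∨ p0) ∨ p1)=T, (p0 → ¬p1)=T] Δ:[p1=F] refutes=True  ← countermodel

Result: NO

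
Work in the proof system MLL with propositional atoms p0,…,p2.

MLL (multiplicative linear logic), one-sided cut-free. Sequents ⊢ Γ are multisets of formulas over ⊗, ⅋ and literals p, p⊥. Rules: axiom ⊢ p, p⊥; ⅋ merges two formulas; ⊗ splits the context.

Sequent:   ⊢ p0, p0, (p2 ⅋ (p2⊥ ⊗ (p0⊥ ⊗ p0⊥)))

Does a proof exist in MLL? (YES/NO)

Derivation trace:
[⅋]  ⊢ p0, p0, (p2 ⅋ (p2⊥ ⊗ (p0⊥ ⊗ p0⊥)))
  [⊗]  ⊢ p2, p0, p0, (p2⊥ ⊗ (p0⊥ ⊗ p0⊥))
    [Ax]  ⊢ p2, p2⊥
    [⊗]  ⊢ p0, p0, (p0⊥ ⊗ p0⊥)
      [Ax]  ⊢ p0, p0⊥
      [Ax]  ⊢ p0, p0⊥

Result: YES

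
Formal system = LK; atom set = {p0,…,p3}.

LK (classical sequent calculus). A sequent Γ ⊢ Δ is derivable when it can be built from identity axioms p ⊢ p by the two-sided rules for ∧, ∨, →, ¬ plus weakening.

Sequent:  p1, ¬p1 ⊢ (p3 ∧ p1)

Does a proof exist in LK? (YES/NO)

Derivation (root first):
[∧R] p1, ¬p1 ⊢ (p3 ∧ p1)
  [¬L] p1, ¬p1 ⊢ p3
    [WR] p1 ⊢ p1, p3
      [Ax] p1 ⊢ p1
  [Ax] p1 ⊢ p1

Result: YES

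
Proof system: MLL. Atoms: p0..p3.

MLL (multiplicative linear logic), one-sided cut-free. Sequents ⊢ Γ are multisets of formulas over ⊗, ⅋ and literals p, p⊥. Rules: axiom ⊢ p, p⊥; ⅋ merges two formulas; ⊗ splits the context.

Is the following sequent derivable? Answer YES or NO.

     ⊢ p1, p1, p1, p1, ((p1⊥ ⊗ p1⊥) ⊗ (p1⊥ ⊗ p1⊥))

Proof tree:
[⊗]  ⊢ p1, p1, p1, p1, ((p1⊥ ⊗ p1⊥) ⊗ (p1⊥ ⊗ p1⊥))
  [⊗]  ⊢ p1, p1, (p1⊥ ⊗ p1⊥)
    [Ax]  ⊢ p1, p1⊥
    [Ax]  ⊢ p1, p1⊥
  [⊗]  ⊢ p1, p1, (p1⊥ ⊗ p1⊥)
    [Ax]  ⊢ p1, p1⊥
    [Ax]  ⊢ p1, p1⊥

Result: YES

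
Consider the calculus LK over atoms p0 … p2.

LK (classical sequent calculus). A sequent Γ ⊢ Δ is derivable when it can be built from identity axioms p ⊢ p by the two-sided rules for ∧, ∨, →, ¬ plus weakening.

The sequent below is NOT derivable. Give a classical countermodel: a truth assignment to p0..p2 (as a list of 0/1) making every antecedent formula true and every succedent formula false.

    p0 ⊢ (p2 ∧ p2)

Enumerate valuations to refute Γ ⊢ Δ:
  v=000: Γ:[p0=F] Δ:[(p2 ∧ p2)=F] refutes=False
  v=001: Γ:[p0=F] Δ:[(p2 ∧ p2)=T] refutes=False
  v=010: Γ:[p0=F] Δ:[(p2 ∧ p2)=F] refutes=False
  v=011: Γ:[p0=F] Δ:[(p2 ∧ p2)=T] refutes=False
  v=100: Γ:[p0=T] Δ:[(p2 ∧ p2)=F] refutes=True  ← countermodel

Result: [1, 0, 0]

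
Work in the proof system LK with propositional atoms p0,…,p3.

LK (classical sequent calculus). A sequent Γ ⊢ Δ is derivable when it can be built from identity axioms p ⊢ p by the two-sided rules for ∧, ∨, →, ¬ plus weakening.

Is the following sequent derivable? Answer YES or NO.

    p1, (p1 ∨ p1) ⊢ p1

Derivation (root first):
[∨L] p1, (p1 ∨ p1) ⊢ p1
  [Ax] p1 ⊢ p1
  [WL] p1, p1 ⊢ p1
    [Ax] p1 ⊢ p1

Result: YES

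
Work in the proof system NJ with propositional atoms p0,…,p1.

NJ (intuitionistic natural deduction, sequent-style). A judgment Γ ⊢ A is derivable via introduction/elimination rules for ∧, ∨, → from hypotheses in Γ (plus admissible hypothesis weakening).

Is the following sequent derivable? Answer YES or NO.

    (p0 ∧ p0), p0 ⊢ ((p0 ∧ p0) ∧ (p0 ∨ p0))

Proof tree:
[∧I] (p0 ∧ p0), p0 ⊢ ((p0 ∧ p0) ∧ (p0 ∨ p0))
  [∧I] (p0 ∧ p0), p0 ⊢ (p0 ∧ p0)
    [Wk] p0, (p0 ∧ p0) ⊢ p0
      [Ax] p0 ⊢ p0
    [Ax] p0 ⊢ p0
  [∨I₂] p0, (p0 ∧ p0) ⊢ (p0 ∨ p0)
    [Wk] p0, (p0 ∧ p0) ⊢ p0
      [Ax] p0 ⊢ p0

Result: YES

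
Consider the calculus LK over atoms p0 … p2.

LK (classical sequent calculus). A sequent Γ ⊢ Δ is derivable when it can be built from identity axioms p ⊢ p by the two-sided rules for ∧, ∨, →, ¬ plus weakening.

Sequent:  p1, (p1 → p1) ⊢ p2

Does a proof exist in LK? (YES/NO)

Truth-table refutation:
  v=000: Γ:[p1=F, (p1 → p1)=T] Δ:[p2=F] refutes=False
  v=001: Γ:[p1=F, (p1 → p1)=T] Δ:[p2=T] refutes=False
  v=010: Γ:[p1=T, (p1 → p1)=T] Δ:[p2=F] refutes=True  ← countermodel

Result: NO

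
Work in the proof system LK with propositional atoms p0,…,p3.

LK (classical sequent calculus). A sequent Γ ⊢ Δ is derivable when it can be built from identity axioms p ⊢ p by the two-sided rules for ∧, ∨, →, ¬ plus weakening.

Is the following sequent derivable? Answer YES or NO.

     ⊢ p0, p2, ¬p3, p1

Truth-table refutation:
  v=0000: Γ:[] Δ:[p0=F, p2=F, ¬p3=T, p1=F] refutes=False
  v=0001: Γ:[] Δ:[p0=F, p2=F, ¬p3=F, p1=F] refutes=True  ← countermodel

Result: NO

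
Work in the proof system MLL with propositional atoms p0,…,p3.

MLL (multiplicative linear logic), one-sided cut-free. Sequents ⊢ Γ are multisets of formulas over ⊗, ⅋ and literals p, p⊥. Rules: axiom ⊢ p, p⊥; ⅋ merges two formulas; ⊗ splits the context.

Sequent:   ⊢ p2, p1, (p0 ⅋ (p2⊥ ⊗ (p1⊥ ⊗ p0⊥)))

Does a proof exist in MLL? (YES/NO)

Proof tree:
[⅋]  ⊢ p2, p1, (p0 ⅋ (p2⊥ ⊗ (p1⊥ ⊗ p0⊥)))
  [⊗]  ⊢ p2, p1, p0, (p2⊥ ⊗ (p1⊥ ⊗ p0⊥))
    [Ax]  ⊢ p2, p2⊥
    [⊗]  ⊢ p1, p0, (p1⊥ ⊗ p0⊥)
      [Ax]  ⊢ p1, p1⊥
      [Ax]  ⊢ p0, p0⊥

Result: YES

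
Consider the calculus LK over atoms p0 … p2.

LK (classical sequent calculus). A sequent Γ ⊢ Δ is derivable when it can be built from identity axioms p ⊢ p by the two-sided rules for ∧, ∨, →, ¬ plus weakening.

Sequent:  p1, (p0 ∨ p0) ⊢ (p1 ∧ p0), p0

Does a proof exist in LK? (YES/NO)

Derivation (root first):
[∨L] p1, (p0 ∨ p0) ⊢ (p1 ∧ p0), p0
  [∧R] p1, p0 ⊢ (p1 ∧ p0)
    [Ax] p1 ⊢ p1
    [Ax] p0 ⊢ p0
  [Ax] p0 ⊢ p0

Result: YES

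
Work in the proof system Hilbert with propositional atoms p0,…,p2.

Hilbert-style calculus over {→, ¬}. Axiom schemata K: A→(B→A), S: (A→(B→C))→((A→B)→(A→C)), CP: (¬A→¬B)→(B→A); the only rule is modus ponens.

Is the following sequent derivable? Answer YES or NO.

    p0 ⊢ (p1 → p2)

Truth-table refutation:
  v=000: Γ:[p0=F] Δ:[(p1 → p2)=T] refutes=False
  v=001: Γ:[p0=F] Δ:[(p1 → p2)=T] refutes=False
  v=010: Γ:[p0=F] Δ:[(p1 → p2)=F] refutes=False
  v=011: Γ:[p0=F] Δ:[(p1 → p2)=T] refutes=False
  v=100: Γ:[p0=T] Δ:[(p1 → p2)=T] refutes=False
  v=101: Γ:[p0=T] Δ:[(p1 → p2)=T] refutes=False
  v=110: Γ:[p0=T] Δ:[(p1 → p2)=F] refutes=True  ← countermodel

Result: NO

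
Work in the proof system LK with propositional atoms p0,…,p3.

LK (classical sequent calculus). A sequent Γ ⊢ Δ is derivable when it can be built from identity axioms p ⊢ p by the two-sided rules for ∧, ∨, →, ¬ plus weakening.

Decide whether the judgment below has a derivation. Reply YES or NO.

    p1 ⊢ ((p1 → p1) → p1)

Derivation trace:
[→R] p1 ⊢ ((p1 → p1) → p1)
  [→L] p1, (p1 → p1) ⊢ p1
    [Ax] p1 ⊢ p1
    [Ax] p1 ⊢ p1

Result: YES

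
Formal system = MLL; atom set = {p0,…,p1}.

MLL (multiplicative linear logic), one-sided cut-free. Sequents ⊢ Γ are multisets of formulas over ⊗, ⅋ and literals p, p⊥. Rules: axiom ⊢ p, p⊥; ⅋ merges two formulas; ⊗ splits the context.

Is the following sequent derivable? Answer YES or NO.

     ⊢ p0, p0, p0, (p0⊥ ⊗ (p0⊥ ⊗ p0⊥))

Derivation (root first):
[⊗]  ⊢ p0, p0, p0, (p0⊥ ⊗ (p0⊥ ⊗ p0⊥))
  [Ax]  ⊢ p0, p0⊥
  [⊗]  ⊢ p0, p0, (p0⊥ ⊗ p0⊥)
    [Ax]  ⊢ p0, p0⊥
    [Ax]  ⊢ p0, p0⊥

Result: YES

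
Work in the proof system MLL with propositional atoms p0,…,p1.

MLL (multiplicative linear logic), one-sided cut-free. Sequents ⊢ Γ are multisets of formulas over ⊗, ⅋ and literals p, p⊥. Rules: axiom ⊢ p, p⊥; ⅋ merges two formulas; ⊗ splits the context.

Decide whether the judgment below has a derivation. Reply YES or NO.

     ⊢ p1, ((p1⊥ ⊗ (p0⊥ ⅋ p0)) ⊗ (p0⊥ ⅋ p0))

Proof tree:
[⊗]  ⊢ p1, ((p1⊥ ⊗ (p0⊥ ⅋ p0)) ⊗ (p0⊥ ⅋ p0))
  [⊗]  ⊢ p1, (p1⊥ ⊗ (p0⊥ ⅋ p0))
    [Ax]  ⊢ p1, p1⊥
    [⅋]  ⊢ (p0⊥ ⅋ p0)
      [Ax]  ⊢ p0, p0⊥
  [⅋]  ⊢ (p0⊥ ⅋ p0)
    [Ax]  ⊢ p0, p0⊥

Result: YES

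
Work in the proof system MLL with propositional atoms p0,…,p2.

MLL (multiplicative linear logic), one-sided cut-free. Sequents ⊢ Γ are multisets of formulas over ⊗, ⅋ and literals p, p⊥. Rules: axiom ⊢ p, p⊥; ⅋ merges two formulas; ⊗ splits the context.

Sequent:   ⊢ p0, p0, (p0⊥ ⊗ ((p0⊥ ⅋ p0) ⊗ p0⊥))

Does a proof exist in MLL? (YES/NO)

Proof tree:
[⊗]  ⊢ p0, p0, (p0⊥ ⊗ ((p0⊥ ⅋ p0) ⊗ p0⊥))
  [Ax]  ⊢ p0, p0⊥
  [⊗]  ⊢ p0, ((p0⊥ ⅋ p0) ⊗ p0⊥)
    [⅋]  ⊢ (p0⊥ ⅋ p0)
      [Ax]  ⊢ p0, p0⊥
    [Ax]  ⊢ p0, p0⊥

Result: YES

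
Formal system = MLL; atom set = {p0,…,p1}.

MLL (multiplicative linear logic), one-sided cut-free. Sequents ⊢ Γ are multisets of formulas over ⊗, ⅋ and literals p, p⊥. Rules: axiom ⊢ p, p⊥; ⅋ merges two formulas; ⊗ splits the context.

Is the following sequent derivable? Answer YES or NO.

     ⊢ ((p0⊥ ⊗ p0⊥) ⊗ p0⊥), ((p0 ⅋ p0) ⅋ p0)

Derivation (root first):
[⅋]  ⊢ ((p0⊥ ⊗ p0⊥) ⊗ p0⊥), ((p0 ⅋ p0) ⅋ p0)
  [⅋]  ⊢ p0, ((p0⊥ ⊗ p0⊥) ⊗ p0⊥), (p0 ⅋ p0)
    [⊗]  ⊢ p0, p0, p0, ((p0⊥ ⊗ p0⊥) ⊗ p0⊥)
      [⊗]  ⊢ p0, p0, (p0⊥ ⊗ p0⊥)
        [Ax]  ⊢ p0, p0⊥
        [Ax]  ⊢ p0, p0⊥
      [Ax]  ⊢ p0, p0⊥

Result: YES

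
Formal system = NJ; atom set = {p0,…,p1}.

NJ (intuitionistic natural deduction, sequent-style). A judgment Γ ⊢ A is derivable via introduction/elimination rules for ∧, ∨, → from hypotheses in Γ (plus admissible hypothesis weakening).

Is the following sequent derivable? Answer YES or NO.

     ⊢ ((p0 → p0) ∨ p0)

Proof tree:
[∨I₁]  ⊢ ((p0 → p0) ∨ p0)
  [→I]  ⊢ (p0 → p0)
    [Ax] p0 ⊢ p0

Result: YES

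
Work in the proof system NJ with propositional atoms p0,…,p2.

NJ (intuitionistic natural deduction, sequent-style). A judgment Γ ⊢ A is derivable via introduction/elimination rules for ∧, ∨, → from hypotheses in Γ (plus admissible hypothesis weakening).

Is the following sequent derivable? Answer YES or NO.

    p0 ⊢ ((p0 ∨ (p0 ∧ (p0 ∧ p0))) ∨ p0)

Proof tree:
[∨I₁] p0 ⊢ ((p0 ∨ (p0 ∧ (p0 ∧ p0))) ∨ p0)
  [∨I₂] p0 ⊢ (p0 ∨ (p0 ∧ (p0 ∧ p0)))
    [∧I] p0 ⊢ (p0 ∧ (p0 ∧ p0))
      [Ax] p0 ⊢ p0
      [∧I] p0 ⊢ (p0 ∧ p0)
        [Ax] p0 ⊢ p0
        [Ax] p0 ⊢ p0

Result: YES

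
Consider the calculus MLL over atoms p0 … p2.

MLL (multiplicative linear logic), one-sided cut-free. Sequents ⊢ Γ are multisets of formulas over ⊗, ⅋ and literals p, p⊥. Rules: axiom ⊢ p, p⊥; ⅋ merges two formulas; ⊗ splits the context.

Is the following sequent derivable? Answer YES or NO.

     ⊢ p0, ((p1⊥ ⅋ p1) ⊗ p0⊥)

Derivation trace:
[⊗]  ⊢ p0, ((p1⊥ ⅋ p1) ⊗ p0⊥)
  [⅋]  ⊢ (p1⊥ ⅋ p1)
    [Ax]  ⊢ p1, p1⊥
  [Ax]  ⊢ p0, p0⊥

Result: YES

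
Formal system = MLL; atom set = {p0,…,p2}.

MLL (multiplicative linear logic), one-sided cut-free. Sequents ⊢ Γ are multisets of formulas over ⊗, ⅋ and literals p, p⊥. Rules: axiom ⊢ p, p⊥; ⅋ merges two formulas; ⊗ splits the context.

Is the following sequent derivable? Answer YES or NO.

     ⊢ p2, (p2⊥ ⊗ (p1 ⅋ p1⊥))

Proof tree:
[⊗]  ⊢ p2, (p2⊥ ⊗ (p1 ⅋ p1⊥))
  [Ax]  ⊢ p2, p2⊥
  [⅋]  ⊢ (p1 ⅋ p1⊥)
    [Ax]  ⊢ p1, p1⊥

Result: YES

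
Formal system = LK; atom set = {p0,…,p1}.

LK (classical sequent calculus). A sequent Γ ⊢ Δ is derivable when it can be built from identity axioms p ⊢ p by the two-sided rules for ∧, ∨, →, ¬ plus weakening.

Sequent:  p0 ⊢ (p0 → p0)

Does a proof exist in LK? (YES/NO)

Derivation trace:
[WL] p0 ⊢ (p0 → p0)
  [→R]  ⊢ (p0 → p0)
    [Ax] p0 ⊢ p0

Result: YES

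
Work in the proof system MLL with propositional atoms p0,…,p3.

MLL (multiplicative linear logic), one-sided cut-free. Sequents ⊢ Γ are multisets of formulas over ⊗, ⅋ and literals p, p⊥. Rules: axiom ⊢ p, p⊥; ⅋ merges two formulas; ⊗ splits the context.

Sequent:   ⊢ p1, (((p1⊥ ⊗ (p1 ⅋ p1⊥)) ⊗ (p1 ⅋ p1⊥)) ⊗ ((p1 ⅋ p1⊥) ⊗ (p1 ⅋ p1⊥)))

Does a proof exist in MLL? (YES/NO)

Derivation trace:
[⊗]  ⊢ p1, (((p1⊥ ⊗ (p1 ⅋ p1⊥)) ⊗ (p1 ⅋ p1⊥)) ⊗ ((p1 ⅋ p1⊥) ⊗ (p1 ⅋ p1⊥)))
  [⊗]  ⊢ p1, ((p1⊥ ⊗ (p1 ⅋ p1⊥)) ⊗ (p1 ⅋ p1⊥))
    [⊗]  ⊢ p1, (p1⊥ ⊗ (p1 ⅋ p1⊥))
      [Ax]  ⊢ p1, p1⊥
      [⅋]  ⊢ (p1 ⅋ p1⊥)
        [Ax]  ⊢ p1, p1⊥
    [⅋]  ⊢ (p1 ⅋ p1⊥)
      [Ax]  ⊢ p1, p1⊥
  [⊗]  ⊢ ((p1 ⅋ p1⊥) ⊗ (p1 ⅋ p1⊥))
    [⅋]  ⊢ (p1 ⅋ p1⊥)
      [Ax]  ⊢ p1, p1⊥
    [⅋]  ⊢ (p1 ⅋ p1⊥)
      [Ax]  ⊢ p1, p1⊥

Result: YES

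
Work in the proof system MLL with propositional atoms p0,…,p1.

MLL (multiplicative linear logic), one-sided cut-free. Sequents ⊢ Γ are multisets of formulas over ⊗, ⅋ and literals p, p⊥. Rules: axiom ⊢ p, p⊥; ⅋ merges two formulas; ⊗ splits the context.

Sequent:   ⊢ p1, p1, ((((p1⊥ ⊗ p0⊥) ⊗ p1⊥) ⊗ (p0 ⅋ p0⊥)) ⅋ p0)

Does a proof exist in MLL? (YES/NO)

Derivation (root first):
[⅋]  ⊢ p1, p1, ((((p1⊥ ⊗ p0⊥) ⊗ p1⊥) ⊗ (p0 ⅋ p0⊥)) ⅋ p0)
  [⊗]  ⊢ p1, p0, p1, (((p1⊥ ⊗ p0⊥) ⊗ p1⊥) ⊗ (p0 ⅋ p0⊥))
    [⊗]  ⊢ p1, p0, p1, ((p1⊥ ⊗ p0⊥) ⊗ p1⊥)
      [⊗]  ⊢ p1, p0, (p1⊥ ⊗ p0⊥)
        [Ax]  ⊢ p1, p1⊥
        [Ax]  ⊢ p0, p0⊥
      [Ax]  ⊢ p1, p1⊥
    [⅋]  ⊢ (p0 ⅋ p0⊥)
      [Ax]  ⊢ p0, p0⊥

Result: YES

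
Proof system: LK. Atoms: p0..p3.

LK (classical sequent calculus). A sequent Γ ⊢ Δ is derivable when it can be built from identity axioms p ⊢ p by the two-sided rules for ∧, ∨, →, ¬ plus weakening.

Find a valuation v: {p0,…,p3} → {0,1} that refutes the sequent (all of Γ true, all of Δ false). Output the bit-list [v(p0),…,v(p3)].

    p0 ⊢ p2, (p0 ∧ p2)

Search for a countermodel by truth-table:
  v=0000: Γ:[p0=F] Δ:[p2=F, (p0 ∧ p2)=F] refutes=False
  v=0001: Γ:[p0=F] Δ:[p2=F, (p0 ∧ p2)=F] refutes=False
  v=0010: Γ:[p0=F] Δ:[p2=T, (p0 ∧ p2)=F] refutes=False
  v=0011: Γ:[p0=F] Δ:[p2=T, (p0 ∧ p2)=F] refutes=False
  v=0100: Γ:[p0=F] Δ:[p2=F, (p0 ∧ p2)=F] refutes=False
  v=0101: Γ:[p0=F] Δ:[p2=F, (p0 ∧ p2)=F] refutes=False
  v=0110: Γ:[p0=F] Δ:[p2=T, (p0 ∧ p2)=F] refutes=False
  v=0111: Γ:[p0=F] Δ:[p2=T, (p0 ∧ p2)=F] refutes=False
  v=1000: Γ:[p0=T] Δ:[p2=F, (p0 ∧ p2)=F] refutes=True  ← countermodel

Result: [1, 0, 0, 0]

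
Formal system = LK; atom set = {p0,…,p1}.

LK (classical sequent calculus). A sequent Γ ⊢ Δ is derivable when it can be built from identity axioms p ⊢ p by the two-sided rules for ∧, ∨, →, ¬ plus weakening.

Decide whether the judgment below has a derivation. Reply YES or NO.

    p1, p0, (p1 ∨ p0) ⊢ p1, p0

Derivation (root first):
[∨L] p1, p0, (p1 ∨ p0) ⊢ p1, p0
  [Ax] p1 ⊢ p1
  [WL] p0, p1, p0 ⊢ p0
    [WL] p0, p1 ⊢ p0
      [Ax] p0 ⊢ p0

Result: YES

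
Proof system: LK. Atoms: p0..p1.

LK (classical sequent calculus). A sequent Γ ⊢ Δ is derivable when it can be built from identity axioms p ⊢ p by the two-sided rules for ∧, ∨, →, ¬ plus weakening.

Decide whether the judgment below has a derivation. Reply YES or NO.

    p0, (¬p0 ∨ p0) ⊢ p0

Derivation trace:
[∨L] p0, (¬p0 ∨ p0) ⊢ p0
  [WR] p0, ¬p0 ⊢ p0
    [¬L] p0, ¬p0 ⊢ 
      [Ax] p0 ⊢ p0
  [Ax] p0 ⊢ p0

Result: YES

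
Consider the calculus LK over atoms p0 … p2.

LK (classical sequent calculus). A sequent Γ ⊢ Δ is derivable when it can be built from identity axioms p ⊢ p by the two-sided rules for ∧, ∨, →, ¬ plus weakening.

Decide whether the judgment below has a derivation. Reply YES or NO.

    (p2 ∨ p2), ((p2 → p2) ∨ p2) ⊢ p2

Proof tree:
[∨L] (p2 ∨ p2), ((p2 → p2) ∨ p2) ⊢ p2
  [→L] (p2 ∨ p2), (p2 → p2) ⊢ p2
    [∨L] (p2 ∨ p2) ⊢ p2
      [Ax] p2 ⊢ p2
      [Ax] p2 ⊢ p2
    [Ax] p2 ⊢ p2
  [Ax] p2 ⊢ p2

Result: YES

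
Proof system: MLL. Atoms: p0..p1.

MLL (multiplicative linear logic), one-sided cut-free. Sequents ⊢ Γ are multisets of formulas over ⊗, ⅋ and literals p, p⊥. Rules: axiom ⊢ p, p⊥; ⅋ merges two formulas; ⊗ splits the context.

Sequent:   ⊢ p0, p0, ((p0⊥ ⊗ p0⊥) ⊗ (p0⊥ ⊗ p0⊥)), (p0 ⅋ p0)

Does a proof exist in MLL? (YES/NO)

Derivation (root first):
[⅋]  ⊢ p0, p0, ((p0⊥ ⊗ p0⊥) ⊗ (p0⊥ ⊗ p0⊥)), (p0 ⅋ p0)
  [⊗]  ⊢ p0, p0, p0, p0, ((p0⊥ ⊗ p0⊥) ⊗ (p0⊥ ⊗ p0⊥))
    [⊗]  ⊢ p0, p0, (p0⊥ ⊗ p0⊥)
      [Ax]  ⊢ p0, p0⊥
      [Ax]  ⊢ p0, p0⊥
    [⊗]  ⊢ p0, p0, (p0⊥ ⊗ p0⊥)
      [Ax]  ⊢ p0, p0⊥
      [Ax]  ⊢ p0, p0⊥

Result: YES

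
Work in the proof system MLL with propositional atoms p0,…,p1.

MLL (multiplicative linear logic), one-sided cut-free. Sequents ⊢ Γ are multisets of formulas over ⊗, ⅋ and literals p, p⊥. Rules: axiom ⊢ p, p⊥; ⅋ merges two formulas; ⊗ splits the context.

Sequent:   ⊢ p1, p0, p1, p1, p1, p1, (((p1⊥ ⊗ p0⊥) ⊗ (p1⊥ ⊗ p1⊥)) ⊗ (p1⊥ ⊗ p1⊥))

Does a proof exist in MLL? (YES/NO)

Proof tree:
[⊗]  ⊢ p1, p0, p1, p1, p1, p1, (((p1⊥ ⊗ p0⊥) ⊗ (p1⊥ ⊗ p1⊥)) ⊗ (p1⊥ ⊗ p1⊥))
  [⊗]  ⊢ p1, p0, p1, p1, ((p1⊥ ⊗ p0⊥) ⊗ (p1⊥ ⊗ p1⊥))
    [⊗]  ⊢ p1, p0, (p1⊥ ⊗ p0⊥)
      [Ax]  ⊢ p1, p1⊥
      [Ax]  ⊢ p0, p0⊥
    [⊗]  ⊢ p1, p1, (p1⊥ ⊗ p1⊥)
      [Ax]  ⊢ p1, p1⊥
      [Ax]  ⊢ p1, p1⊥
  [⊗]  ⊢ p1, p1, (p1⊥ ⊗ p1⊥)
    [Ax]  ⊢ p1, p1⊥
    [Ax]  ⊢ p1, p1⊥

Result: YES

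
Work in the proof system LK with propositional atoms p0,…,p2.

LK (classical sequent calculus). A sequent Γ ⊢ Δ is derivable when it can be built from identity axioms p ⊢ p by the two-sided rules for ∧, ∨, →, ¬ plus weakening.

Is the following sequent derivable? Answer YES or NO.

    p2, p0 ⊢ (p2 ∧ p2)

Derivation trace:
[∧R] p2, p0 ⊢ (p2 ∧ p2)
  [WL] p2, p0 ⊢ p2
    [Ax] p2 ⊢ p2
  [Ax] p2 ⊢ p2

Result: YES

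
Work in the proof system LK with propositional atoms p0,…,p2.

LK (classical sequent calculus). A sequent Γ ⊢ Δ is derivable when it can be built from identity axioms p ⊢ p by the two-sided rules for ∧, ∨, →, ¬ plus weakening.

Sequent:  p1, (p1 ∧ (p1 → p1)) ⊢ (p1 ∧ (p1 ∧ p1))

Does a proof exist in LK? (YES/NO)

Derivation (root first):
[∧R] p1, (p1 ∧ (p1 → p1)) ⊢ (p1 ∧ (p1 ∧ p1))
  [∧L] (p1 ∧ (p1 → p1)) ⊢ p1
    [→L] p1, (p1 → p1) ⊢ p1
      [Ax] p1 ⊢ p1
      [Ax] p1 ⊢ p1
  [∧R] p1 ⊢ (p1 ∧ p1)
    [Ax] p1 ⊢ p1
    [Ax] p1 ⊢ p1

Result: YES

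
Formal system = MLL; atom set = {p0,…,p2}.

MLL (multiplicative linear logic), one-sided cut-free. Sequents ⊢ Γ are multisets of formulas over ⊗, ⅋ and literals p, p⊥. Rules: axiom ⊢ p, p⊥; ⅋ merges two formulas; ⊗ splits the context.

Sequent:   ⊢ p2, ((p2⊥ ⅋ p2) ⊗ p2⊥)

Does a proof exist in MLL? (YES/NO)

Derivation (root first):
[⊗]  ⊢ p2, ((p2⊥ ⅋ p2) ⊗ p2⊥)
  [⅋]  ⊢ (p2⊥ ⅋ p2)
    [Ax]  ⊢ p2, p2⊥
  [Ax]  ⊢ p2, p2⊥

Result: YES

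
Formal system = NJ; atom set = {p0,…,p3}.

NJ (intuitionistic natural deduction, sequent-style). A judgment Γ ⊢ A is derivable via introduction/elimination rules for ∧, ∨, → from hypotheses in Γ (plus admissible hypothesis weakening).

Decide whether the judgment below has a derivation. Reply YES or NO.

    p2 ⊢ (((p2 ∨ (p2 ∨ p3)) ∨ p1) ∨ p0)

Derivation (root first):
[∨I₁] p2 ⊢ (((p2 ∨ (p2 ∨ p3)) ∨ p1) ∨ p0)
  [∨I₁] p2 ⊢ ((p2 ∨ (p2 ∨ p3)) ∨ p1)
    [∨I₂] p2 ⊢ (p2 ∨ (p2 ∨ p3))
      [∨I₁] p2 ⊢ (p2 ∨ p3)
        [Ax] p2 ⊢ p2

Result: YES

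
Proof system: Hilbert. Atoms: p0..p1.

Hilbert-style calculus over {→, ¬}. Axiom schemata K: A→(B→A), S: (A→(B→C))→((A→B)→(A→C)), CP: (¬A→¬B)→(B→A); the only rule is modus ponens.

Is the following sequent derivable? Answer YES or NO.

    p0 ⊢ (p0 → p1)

Truth-table refutation:
  v=00: Γ:[p0=F] Δ:[(p0 → p1)=T] refutes=False
  v=01: Γ:[p0=F] Δ:[(p0 → p1)=T] refutes=False
  v=10: Γ:[p0=T] Δ:[(p0 → p1)=F] refutes=True  ← countermodel

Result: NO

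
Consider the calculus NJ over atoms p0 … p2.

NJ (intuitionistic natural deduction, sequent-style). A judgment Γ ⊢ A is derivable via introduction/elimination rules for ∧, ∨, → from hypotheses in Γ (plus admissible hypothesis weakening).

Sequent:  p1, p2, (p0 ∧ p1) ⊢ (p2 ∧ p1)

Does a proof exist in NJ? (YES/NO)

Derivation (root first):
[∧I] p1, p2, (p0 ∧ p1) ⊢ (p2 ∧ p1)
  [Wk] p2, (p0 ∧ p1) ⊢ p2
    [Ax] p2 ⊢ p2
  [Ax] p1 ⊢ p1

Result: YES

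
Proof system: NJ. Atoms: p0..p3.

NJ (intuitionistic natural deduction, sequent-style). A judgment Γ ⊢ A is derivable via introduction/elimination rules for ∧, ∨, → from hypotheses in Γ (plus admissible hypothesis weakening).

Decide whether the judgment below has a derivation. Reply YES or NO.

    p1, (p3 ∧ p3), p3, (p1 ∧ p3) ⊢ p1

Derivation trace:
[Wk] p1, (p3 ∧ p3), p3, (p1 ∧ p3) ⊢ p1
  [Wk] p1, (p3 ∧ p3), p3 ⊢ p1
    [Wk] p1, (p3 ∧ p3) ⊢ p1
      [Ax] p1 ⊢ p1

Result: YES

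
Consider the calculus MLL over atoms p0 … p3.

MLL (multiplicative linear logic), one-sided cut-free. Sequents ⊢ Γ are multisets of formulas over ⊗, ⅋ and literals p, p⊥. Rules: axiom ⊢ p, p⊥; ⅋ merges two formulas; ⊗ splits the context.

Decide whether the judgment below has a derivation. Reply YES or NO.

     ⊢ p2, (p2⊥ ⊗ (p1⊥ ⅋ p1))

Proof tree:
[⊗]  ⊢ p2, (p2⊥ ⊗ (p1⊥ ⅋ p1))
  [Ax]  ⊢ p2, p2⊥
  [⅋]  ⊢ (p1⊥ ⅋ p1)
    [Ax]  ⊢ p1, p1⊥

Result: YES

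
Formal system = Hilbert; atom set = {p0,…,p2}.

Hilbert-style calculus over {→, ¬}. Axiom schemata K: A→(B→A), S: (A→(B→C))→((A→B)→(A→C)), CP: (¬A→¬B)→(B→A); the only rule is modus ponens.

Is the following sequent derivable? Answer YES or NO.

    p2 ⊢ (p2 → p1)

Enumerate valuations to refute Γ ⊢ Δ:
  v=000: Γ:[p2=F] Δ:[(p2 → p1)=T] refutes=False
  v=001: Γ:[p2=T] Δ:[(p2 → p1)=F] refutes=True  ← countermodel

Result: NO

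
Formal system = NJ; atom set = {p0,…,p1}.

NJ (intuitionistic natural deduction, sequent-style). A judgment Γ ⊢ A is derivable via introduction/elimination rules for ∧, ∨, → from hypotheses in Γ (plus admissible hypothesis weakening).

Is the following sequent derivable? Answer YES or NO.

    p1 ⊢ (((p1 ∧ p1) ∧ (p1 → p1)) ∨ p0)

Derivation (root first):
[∨I₁] p1 ⊢ (((p1 ∧ p1) ∧ (p1 → p1)) ∨ p0)
  [∧I] p1 ⊢ ((p1 ∧ p1) ∧ (p1 → p1))
    [∧I] p1 ⊢ (p1 ∧ p1)
      [Ax] p1 ⊢ p1
      [Ax] p1 ⊢ p1
    [→I]  ⊢ (p1 → p1)
      [Ax] p1 ⊢ p1

Result: YES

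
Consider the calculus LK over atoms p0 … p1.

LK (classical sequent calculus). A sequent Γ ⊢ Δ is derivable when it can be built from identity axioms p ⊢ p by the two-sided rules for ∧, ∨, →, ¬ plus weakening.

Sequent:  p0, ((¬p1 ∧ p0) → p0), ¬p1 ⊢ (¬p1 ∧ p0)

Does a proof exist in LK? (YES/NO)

Derivation trace:
[¬L] p0, ((¬p1 ∧ p0) → p0), ¬p1 ⊢ (¬p1 ∧ p0)
  [→L] p0, ((¬p1 ∧ p0) → p0) ⊢ p1, (¬p1 ∧ p0)
    [∧R] p0 ⊢ p1, (¬p1 ∧ p0)
      [¬R]  ⊢ p1, ¬p1
        [Ax] p1 ⊢ p1
      [Ax] p0 ⊢ p0
    [∧R] p0 ⊢ p1, (¬p1 ∧ p0)
      [¬R]  ⊢ p1, ¬p1
        [Ax] p1 ⊢ p1
      [Ax] p0 ⊢ p0

Result: YES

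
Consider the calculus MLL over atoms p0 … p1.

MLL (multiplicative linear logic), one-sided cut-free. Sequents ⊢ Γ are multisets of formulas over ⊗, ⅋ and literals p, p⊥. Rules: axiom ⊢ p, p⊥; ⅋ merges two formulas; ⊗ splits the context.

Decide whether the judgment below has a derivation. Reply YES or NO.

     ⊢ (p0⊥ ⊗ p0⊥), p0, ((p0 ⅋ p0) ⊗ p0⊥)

Derivation (root first):
[⊗]  ⊢ (p0⊥ ⊗ p0⊥), p0, ((p0 ⅋ p0) ⊗ p0⊥)
  [⅋]  ⊢ (p0⊥ ⊗ p0⊥), (p0 ⅋ p0)
    [⊗]  ⊢ p0, p0, (p0⊥ ⊗ p0⊥)
      [Ax]  ⊢ p0, p0⊥
      [Ax]  ⊢ p0, p0⊥
  [Ax]  ⊢ p0, p0⊥

Result: YES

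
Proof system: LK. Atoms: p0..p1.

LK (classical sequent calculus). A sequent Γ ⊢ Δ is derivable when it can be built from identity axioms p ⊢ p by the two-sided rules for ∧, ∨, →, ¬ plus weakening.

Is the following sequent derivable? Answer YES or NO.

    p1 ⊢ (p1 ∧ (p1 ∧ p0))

Enumerate valuations to refute Γ ⊢ Δ:
  v=00: Γ:[p1=F] Δ:[(p1 ∧ (p1 ∧ p0))=F] refutes=False
  v=01: Γ:[p1=T] Δ:[(p1 ∧ (p1 ∧ p0))=F] refutes=True  ← countermodel

Result: NO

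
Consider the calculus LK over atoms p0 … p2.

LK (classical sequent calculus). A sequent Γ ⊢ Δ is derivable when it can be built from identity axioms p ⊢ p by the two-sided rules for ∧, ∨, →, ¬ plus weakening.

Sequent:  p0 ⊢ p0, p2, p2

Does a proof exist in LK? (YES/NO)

Derivation (root first):
[WR] p0 ⊢ p0, p2, p2
  [WR] p0 ⊢ p0, p2
    [Ax] p0 ⊢ p0

Result: YES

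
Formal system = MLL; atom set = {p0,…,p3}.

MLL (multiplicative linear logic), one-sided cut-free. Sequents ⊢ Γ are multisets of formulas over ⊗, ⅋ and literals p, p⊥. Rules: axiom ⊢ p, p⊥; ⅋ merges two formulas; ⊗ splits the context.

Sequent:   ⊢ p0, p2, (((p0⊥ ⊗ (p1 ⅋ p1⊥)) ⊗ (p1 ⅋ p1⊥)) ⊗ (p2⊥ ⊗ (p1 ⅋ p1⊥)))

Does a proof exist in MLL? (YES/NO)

Derivation trace:
[⊗]  ⊢ p0, p2, (((p0⊥ ⊗ (p1 ⅋ p1⊥)) ⊗ (p1 ⅋ p1⊥)) ⊗ (p2⊥ ⊗ (p1 ⅋ p1⊥)))
  [⊗]  ⊢ p0, ((p0⊥ ⊗ (p1 ⅋ p1⊥)) ⊗ (p1 ⅋ p1⊥))
    [⊗]  ⊢ p0, (p0⊥ ⊗ (p1 ⅋ p1⊥))
      [Ax]  ⊢ p0, p0⊥
      [⅋]  ⊢ (p1 ⅋ p1⊥)
        [Ax]  ⊢ p1, p1⊥
    [⅋]  ⊢ (p1 ⅋ p1⊥)
      [Ax]  ⊢ p1, p1⊥
  [⊗]  ⊢ p2, (p2⊥ ⊗ (p1 ⅋ p1⊥))
    [Ax]  ⊢ p2, p2⊥
    [⅋]  ⊢ (p1 ⅋ p1⊥)
      [Ax]  ⊢ p1, p1⊥

Result: YES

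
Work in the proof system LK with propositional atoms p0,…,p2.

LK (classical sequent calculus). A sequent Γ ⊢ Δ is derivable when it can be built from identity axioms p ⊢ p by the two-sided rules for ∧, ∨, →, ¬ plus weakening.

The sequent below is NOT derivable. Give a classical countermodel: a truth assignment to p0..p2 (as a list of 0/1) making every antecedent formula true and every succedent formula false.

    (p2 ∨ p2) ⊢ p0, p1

Search for a countermodel by truth-table:
  v=000: Γ:[(p2 ∨ p2)=F] Δ:[p0=F, p1=F] refutes=False
  v=001: Γ:[(p2 ∨ p2)=T] Δ:[p0=F, p1=F] refutes=True  ← countermodel

Result: [0, 0, 1]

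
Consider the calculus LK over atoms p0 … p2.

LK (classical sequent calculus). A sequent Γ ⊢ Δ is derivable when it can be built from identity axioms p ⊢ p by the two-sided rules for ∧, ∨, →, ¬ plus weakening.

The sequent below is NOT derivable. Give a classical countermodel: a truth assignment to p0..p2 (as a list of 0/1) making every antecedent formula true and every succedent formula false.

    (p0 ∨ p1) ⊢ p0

Truth-table refutation:
  v=000: Γ:[(p0 ∨ p1)=F] Δ:[p0=F] refutes=False
  v=001: Γ:[(p0 ∨ p1)=F] Δ:[p0=F] refutes=False
  v=010: Γ:[(p0 ∨ p1)=T] Δ:[p0=F] refutes=True  ← countermodel

Result: [0, 1, 0]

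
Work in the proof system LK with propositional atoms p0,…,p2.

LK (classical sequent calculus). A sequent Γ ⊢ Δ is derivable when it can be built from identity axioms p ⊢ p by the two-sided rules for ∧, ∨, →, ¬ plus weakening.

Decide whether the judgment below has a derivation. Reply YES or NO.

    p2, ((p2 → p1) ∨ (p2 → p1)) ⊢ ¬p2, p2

Proof tree:
[∨L] p2, ((p2 → p1) ∨ (p2 → p1)) ⊢ ¬p2, p2
  [¬R] (p2 → p1) ⊢ p2, ¬p2
    [→L] p2, (p2 → p1) ⊢ p2
      [Ax] p2 ⊢ p2
      [WL] p2, p1 ⊢ p2
        [Ax] p2 ⊢ p2
  [→L] p2, (p2 → p1) ⊢ p2
    [Ax] p2 ⊢ p2
    [WL] p2, p1 ⊢ p2
      [Ax] p2 ⊢ p2

Result: YES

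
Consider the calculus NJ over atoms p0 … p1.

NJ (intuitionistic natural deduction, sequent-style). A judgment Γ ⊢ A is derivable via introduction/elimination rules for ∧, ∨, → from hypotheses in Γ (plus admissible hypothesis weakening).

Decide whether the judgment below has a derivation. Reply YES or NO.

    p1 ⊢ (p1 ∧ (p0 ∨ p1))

Derivation (root first):
[∧I] p1 ⊢ (p1 ∧ (p0 ∨ p1))
  [Ax] p1 ⊢ p1
  [∨I₂] p1 ⊢ (p0 ∨ p1)
    [Ax] p1 ⊢ p1

Result: YES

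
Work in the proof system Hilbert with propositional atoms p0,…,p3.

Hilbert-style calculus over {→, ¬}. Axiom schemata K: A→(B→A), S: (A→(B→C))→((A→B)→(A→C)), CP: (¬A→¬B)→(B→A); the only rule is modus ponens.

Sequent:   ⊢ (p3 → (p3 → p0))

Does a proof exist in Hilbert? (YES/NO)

Enumerate valuations to refute Γ ⊢ Δ:
  v=0000: Γ:[] Δ:[(p3 → (p3 → p0))=T] refutes=False
  v=0001: Γ:[] Δ:[(p3 → (p3 → p0))=F] refutes=True  ← countermodel

Result: NO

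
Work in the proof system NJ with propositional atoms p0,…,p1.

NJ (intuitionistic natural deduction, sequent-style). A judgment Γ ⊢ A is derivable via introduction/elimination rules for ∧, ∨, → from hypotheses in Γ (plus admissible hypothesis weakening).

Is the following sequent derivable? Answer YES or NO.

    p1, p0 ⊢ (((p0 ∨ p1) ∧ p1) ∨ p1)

Derivation trace:
[∨I₁] p1, p0 ⊢ (((p0 ∨ p1) ∧ p1) ∨ p1)
  [Wk] p1, p0 ⊢ ((p0 ∨ p1) ∧ p1)
    [∧I] p1 ⊢ ((p0 ∨ p1) ∧ p1)
      [∨I₂] p1 ⊢ (p0 ∨ p1)
        [Ax] p1 ⊢ p1
      [Ax] p1 ⊢ p1

Result: YES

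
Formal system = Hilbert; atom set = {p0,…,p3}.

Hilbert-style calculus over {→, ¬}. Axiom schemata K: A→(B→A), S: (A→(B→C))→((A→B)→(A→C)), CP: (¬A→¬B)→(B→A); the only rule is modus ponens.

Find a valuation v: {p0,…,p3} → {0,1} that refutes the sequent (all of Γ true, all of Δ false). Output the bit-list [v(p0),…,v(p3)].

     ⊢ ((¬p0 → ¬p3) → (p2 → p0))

Enumerate valuations to refute Γ ⊢ Δ:
  v=0000: Γ:[] Δ:[((¬p0 → ¬p3) → (p2 → p0))=T] refutes=False
  v=0001: Γ:[] Δ:[((¬p0 → ¬p3) → (p2 → p0))=T] refutes=False
  v=0010: Γ:[] Δ:[((¬p0 → ¬p3) → (p2 → p0))=F] refutes=True  ← countermodel

Result: [0, 0, 1, 0]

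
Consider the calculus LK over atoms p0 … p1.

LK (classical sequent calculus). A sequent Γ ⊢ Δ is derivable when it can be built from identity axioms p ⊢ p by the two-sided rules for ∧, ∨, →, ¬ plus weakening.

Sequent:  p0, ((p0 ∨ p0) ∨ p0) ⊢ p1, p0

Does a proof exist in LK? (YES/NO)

Derivation trace:
[∨L] p0, ((p0 ∨ p0) ∨ p0) ⊢ p1, p0
  [∨L] (p0 ∨ p0) ⊢ p0
    [Ax] p0 ⊢ p0
    [Ax] p0 ⊢ p0
  [WL] p0, p0 ⊢ p0, p1
    [WR] p0 ⊢ p0, p1
      [Ax] p0 ⊢ p0

Result: YES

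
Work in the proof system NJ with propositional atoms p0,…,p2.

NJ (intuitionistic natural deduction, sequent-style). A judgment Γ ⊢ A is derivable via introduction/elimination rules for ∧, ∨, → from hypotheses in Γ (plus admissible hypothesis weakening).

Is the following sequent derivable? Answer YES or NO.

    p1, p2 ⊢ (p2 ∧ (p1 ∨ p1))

Proof tree:
[∧I] p1, p2 ⊢ (p2 ∧ (p1 ∨ p1))
  [Ax] p2 ⊢ p2
  [∨I₁] p1 ⊢ (p1 ∨ p1)
    [Ax] p1 ⊢ p1

Result: YES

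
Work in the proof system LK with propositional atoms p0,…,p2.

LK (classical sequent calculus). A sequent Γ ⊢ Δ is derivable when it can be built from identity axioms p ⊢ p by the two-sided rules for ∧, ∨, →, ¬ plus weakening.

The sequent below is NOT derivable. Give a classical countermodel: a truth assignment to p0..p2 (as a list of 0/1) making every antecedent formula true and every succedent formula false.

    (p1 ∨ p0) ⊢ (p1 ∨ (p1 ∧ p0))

Enumerate valuations to refute Γ ⊢ Δ:
  v=000: Γ:[(p1 ∨ p0)=F] Δ:[(p1 ∨ (p1 ∧ p0))=F] refutes=False
  v=001: Γ:[(p1 ∨ p0)=F] Δ:[(p1 ∨ (p1 ∧ p0))=F] refutes=False
  v=010: Γ:[(p1 ∨ p0)=T] Δ:[(p1 ∨ (p1 ∧ p0))=T] refutes=False
  v=011: Γ:[(p1 ∨ p0)=T] Δ:[(p1 ∨ (p1 ∧ p0))=T] refutes=False
  v=100: Γ:[(p1 ∨ p0)=T] Δ:[(p1 ∨ (p1 ∧ p0))=F] refutes=True  ← countermodel

Result: [1, 0, 0]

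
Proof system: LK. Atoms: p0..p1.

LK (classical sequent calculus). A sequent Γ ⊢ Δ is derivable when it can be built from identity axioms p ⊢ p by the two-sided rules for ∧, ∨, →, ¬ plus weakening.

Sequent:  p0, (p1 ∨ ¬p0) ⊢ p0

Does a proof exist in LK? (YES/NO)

Derivation (root first):
[∨L] p0, (p1 ∨ ¬p0) ⊢ p0
  [WL] p0, p1 ⊢ p0
    [Ax] p0 ⊢ p0
  [¬L] p0, ¬p0 ⊢ 
    [Ax] p0 ⊢ p0

Result: YES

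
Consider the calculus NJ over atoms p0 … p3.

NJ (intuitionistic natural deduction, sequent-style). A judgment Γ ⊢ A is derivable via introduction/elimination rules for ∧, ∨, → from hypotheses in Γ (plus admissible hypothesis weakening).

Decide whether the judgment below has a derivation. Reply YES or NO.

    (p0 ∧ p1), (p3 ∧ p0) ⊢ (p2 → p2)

Derivation (root first):
[Wk] (p0 ∧ p1), (p3 ∧ p0) ⊢ (p2 → p2)
  [Wk] (p0 ∧ p1) ⊢ (p2 → p2)
    [→I]  ⊢ (p2 → p2)
      [Ax] p2 ⊢ p2

Result: YES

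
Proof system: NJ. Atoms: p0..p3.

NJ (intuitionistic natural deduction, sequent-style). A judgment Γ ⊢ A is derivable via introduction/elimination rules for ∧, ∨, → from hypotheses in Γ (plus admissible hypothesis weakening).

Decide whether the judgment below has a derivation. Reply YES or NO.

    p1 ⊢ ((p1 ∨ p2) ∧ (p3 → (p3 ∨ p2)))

Derivation trace:
[∧I] p1 ⊢ ((p1 ∨ p2) ∧ (p3 → (p3 ∨ p2)))
  [∨I₁] p1 ⊢ (p1 ∨ p2)
    [Ax] p1 ⊢ p1
  [→I]  ⊢ (p3 → (p3 ∨ p2))
    [∨I₁] p3 ⊢ (p3 ∨ p2)
      [Ax] p3 ⊢ p3

Result: YES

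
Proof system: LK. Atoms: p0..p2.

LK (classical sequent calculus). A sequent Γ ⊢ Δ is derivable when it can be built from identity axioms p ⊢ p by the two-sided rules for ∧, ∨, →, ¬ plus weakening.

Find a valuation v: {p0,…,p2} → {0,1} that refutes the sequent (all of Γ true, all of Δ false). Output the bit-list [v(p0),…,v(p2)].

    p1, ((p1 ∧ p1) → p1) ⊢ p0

Enumerate valuations to refute Γ ⊢ Δ:
  v=000: Γ:[p1=F, ((p1 ∧ p1) → p1)=T] Δ:[p0=F] refutes=False
  v=001: Γ:[p1=F, ((p1 ∧ p1) → p1)=T] Δ:[p0=F] refutes=False
  v=010: Γ:[p1=T, ((p1 ∧ p1) → p1)=T] Δ:[p0=F] refutes=True  ← countermodel

Result: [0, 1, 0]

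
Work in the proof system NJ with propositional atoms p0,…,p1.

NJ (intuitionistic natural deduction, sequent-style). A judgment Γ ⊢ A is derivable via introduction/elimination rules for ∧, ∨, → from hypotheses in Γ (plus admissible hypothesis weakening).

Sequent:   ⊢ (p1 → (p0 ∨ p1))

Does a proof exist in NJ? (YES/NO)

Derivation (root first):
[→I]  ⊢ (p1 → (p0 ∨ p1))
  [∨I₂] p1 ⊢ (p0 ∨ p1)
    [Ax] p1 ⊢ p1

Result: YES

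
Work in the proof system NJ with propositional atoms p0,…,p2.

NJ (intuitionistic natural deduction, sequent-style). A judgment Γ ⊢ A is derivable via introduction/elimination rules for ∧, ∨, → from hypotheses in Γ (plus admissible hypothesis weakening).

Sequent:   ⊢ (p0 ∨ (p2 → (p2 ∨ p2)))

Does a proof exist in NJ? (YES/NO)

Proof tree:
[∨I₂]  ⊢ (p0 ∨ (p2 → (p2 ∨ p2)))
  [→I]  ⊢ (p2 → (p2 ∨ p2))
    [∨I₁] p2 ⊢ (p2 ∨ p2)
      [Ax] p2 ⊢ p2

Result: YES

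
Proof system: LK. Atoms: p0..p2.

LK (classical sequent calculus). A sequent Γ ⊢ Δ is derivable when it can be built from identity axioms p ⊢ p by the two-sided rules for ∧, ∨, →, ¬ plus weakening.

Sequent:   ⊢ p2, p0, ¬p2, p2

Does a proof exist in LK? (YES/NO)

Proof tree:
[WR]  ⊢ p2, p0, ¬p2, p2
  [¬R]  ⊢ p2, p0, ¬p2
    [WR] p2 ⊢ p2, p0
      [Ax] p2 ⊢ p2

Result: YES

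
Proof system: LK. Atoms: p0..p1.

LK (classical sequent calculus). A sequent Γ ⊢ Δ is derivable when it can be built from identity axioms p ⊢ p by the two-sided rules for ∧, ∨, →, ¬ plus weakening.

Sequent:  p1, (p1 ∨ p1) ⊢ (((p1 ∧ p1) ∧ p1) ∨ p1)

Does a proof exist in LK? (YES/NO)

Proof tree:
[∨R] p1, (p1 ∨ p1) ⊢ (((p1 ∧ p1) ∧ p1) ∨ p1)
  [∧R] p1, (p1 ∨ p1) ⊢ p1, ((p1 ∧ p1) ∧ p1)
    [∨L] (p1 ∨ p1) ⊢ p1, (p1 ∧ p1)
      [∧R] p1 ⊢ (p1 ∧ p1)
        [Ax] p1 ⊢ p1
        [Ax] p1 ⊢ p1
      [Ax] p1 ⊢ p1
    [Ax] p1 ⊢ p1

Result: YES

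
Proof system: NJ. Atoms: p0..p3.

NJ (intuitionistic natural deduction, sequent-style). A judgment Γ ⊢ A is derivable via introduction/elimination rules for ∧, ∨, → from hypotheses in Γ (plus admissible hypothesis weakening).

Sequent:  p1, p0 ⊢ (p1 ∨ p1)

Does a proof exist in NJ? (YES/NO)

Derivation (root first):
[∨I₂] p1, p0 ⊢ (p1 ∨ p1)
  [Wk] p1, p0 ⊢ p1
    [Ax] p1 ⊢ p1

Result: YES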